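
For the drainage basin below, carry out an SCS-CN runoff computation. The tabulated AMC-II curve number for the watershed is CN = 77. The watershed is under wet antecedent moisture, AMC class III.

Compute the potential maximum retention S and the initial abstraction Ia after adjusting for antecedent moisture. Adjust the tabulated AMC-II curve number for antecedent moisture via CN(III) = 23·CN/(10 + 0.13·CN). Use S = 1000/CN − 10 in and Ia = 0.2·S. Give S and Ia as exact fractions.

S = 100/77 in ≈ 1.299 in; Ia = 20/77 in ≈ 0.260 in

Wet (AMC III): CN(III) = 23·77/(10 + 0.13·77) = 1771/(2001/100) = 7700/87 ≈ 88.506
S = 1000/(7700/87) − 10 = 100/77 in ≈ 1.299 in
Initial abstraction Ia = S/5 = (100/77)/5 = 20/77 ≈ 0.260 in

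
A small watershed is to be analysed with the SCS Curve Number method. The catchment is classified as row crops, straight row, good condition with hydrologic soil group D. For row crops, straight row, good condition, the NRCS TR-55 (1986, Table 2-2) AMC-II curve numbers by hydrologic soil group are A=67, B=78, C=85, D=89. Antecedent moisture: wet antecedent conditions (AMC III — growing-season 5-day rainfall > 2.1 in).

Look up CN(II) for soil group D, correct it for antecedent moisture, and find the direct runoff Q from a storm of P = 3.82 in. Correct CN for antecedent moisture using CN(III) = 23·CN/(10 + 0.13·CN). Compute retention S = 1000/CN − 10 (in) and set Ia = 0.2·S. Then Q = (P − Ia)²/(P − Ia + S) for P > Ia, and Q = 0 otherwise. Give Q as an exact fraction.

NRCS table: row crops, straight row, good condition, soil group D → CN(II) = 89
Wet (AMC III): CN(III) = 23·89/(10 + 0.13·89) = 2047/(2157/100) = 204700/2157 ≈ 94.900
Max retention: S = 1000/(204700/2157) − 10 = 1100/2047 in (≈ 0.537 in)
Ia = 0.2·(1100/2047) = 220/2047 in ≈ 0.107 in
Since P=3.820 > Ia=0.107: effective rainfall P−Ia = 379977/102350 in
Q: (379977/102350)² ÷ (434977/102350) = 144382520529/44519895950 in (≈ 3.243 in)

Q = 144382520529/44519895950 in ≈ 3.243 in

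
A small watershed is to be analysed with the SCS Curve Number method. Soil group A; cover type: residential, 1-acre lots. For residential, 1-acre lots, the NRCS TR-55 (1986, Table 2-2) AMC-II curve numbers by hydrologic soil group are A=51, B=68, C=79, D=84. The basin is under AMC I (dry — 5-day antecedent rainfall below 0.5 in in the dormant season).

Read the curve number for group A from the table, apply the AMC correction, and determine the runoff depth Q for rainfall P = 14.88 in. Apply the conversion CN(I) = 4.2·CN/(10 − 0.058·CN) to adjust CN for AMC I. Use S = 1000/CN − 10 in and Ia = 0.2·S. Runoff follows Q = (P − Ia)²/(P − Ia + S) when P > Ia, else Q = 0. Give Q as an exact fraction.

Q = 388405264/121363425 in ≈ 3.200 in

NRCS table: residential, 1-acre lots, soil group A → CN(II) = 51
Dry (AMC I): CN(I) = 4.2·51/(10 − 0.058·51) = (1071/5)/(3521/500) = 15300/503 ≈ 30.417
S = 1000/(15300/503) − 10 = 3500/153 in ≈ 22.876 in
Initial abstraction Ia = S/5 = (3500/153)/5 = 700/153 ≈ 4.575 in
Since P=14.880 > Ia=4.575: effective rainfall P−Ia = 39416/3825 in
Q: (39416/3825)² ÷ (126916/3825) = 388405264/121363425 in (≈ 3.200 in)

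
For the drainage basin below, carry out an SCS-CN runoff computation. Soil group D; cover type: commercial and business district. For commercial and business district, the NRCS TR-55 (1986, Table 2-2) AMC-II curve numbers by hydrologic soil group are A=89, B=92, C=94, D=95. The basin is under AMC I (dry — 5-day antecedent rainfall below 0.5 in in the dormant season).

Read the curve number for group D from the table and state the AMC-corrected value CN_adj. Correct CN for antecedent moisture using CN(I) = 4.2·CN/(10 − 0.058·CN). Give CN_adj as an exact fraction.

NRCS table: commercial and business district, soil group D → CN(II) = 95
Adjust CN=95 to AMC I: 4.2·95/(10 − 0.058·95) → 399 ÷ (449/100) = 39900/449 ≈ 88.864

CN_adj = 39900/449 ≈ 88.864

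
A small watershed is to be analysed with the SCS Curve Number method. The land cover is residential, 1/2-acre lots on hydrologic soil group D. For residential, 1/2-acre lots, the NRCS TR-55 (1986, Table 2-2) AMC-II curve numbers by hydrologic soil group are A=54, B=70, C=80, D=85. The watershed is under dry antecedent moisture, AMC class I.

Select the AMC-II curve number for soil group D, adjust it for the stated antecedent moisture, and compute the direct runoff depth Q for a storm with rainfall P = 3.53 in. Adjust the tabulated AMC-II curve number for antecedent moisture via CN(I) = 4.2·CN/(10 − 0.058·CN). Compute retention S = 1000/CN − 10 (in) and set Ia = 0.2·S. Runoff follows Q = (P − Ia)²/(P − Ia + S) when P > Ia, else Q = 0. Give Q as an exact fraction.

Q = 1024448049/975883300 in ≈ 1.050 in

NRCS table: residential, 1/2-acre lots, soil group D → CN(II) = 85
Adjust CN=85 to AMC I: 4.2·85/(10 − 0.058·85) → 357 ÷ (507/100) = 11900/169 ≈ 70.414
Max retention: S = 1000/(11900/169) − 10 = 500/119 in (≈ 4.202 in)
Ia = 0.2S: 0.2·4.202 = 0.840 in (exactly 100/119)
P − Ia = 3.530 − 0.840 = 32007/11900 ≈ 2.690 in (> 0, runoff occurs)
Runoff Q = (P−Ia)²/(P−Ia+S) = (2.690)²/(2.690+4.202) = 1024448049/975883300 ≈ 1.050 in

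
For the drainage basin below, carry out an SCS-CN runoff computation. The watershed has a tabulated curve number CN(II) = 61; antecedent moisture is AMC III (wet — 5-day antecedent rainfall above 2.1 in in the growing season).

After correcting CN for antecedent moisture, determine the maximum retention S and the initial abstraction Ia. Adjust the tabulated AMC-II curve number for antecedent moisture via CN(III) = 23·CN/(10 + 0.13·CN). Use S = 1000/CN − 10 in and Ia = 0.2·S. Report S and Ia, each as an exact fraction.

CN(III) from CN(II)=61: (23·61)/(10 + 0.13·61) = 140300/1793 ≈ 78.249
S = 1000/(140300/1793) − 10 = 3900/1403 in ≈ 2.780 in
Initial abstraction Ia = S/5 = (3900/1403)/5 = 780/1403 ≈ 0.556 in

S = 3900/1403 in ≈ 2.780 in; Ia = 780/1403 in ≈ 0.556 in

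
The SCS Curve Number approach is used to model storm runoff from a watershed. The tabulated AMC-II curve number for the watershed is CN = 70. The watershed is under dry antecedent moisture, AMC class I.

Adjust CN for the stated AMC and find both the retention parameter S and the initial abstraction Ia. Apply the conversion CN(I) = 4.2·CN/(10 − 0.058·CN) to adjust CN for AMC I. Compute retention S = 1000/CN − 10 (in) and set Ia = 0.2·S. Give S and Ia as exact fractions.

S = 500/49 in ≈ 10.204 in; Ia = 100/49 in ≈ 2.041 in

CN(I) from CN(II)=70: (4.2·70)/(10 − 0.058·70) = 4900/99 ≈ 49.495
Max retention: S = 1000/(4900/99) − 10 = 500/49 in (≈ 10.204 in)
Initial abstraction Ia = S/5 = (500/49)/5 = 100/49 ≈ 2.041 in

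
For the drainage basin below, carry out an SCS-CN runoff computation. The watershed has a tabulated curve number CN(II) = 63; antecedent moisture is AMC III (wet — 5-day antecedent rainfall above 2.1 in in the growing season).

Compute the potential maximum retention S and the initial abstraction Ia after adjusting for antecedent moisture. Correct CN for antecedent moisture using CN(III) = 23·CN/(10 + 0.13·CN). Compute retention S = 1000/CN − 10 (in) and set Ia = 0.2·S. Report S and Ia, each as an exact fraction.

Wet (AMC III): CN(III) = 23·63/(10 + 0.13·63) = 1449/(1819/100) = 144900/1819 ≈ 79.659
Max retention: S = 1000/(144900/1819) − 10 = 3700/1449 in (≈ 2.553 in)
Initial abstraction Ia = S/5 = (3700/1449)/5 = 740/1449 ≈ 0.511 in

S = 3700/1449 in ≈ 2.553 in; Ia = 740/1449 in ≈ 0.511 in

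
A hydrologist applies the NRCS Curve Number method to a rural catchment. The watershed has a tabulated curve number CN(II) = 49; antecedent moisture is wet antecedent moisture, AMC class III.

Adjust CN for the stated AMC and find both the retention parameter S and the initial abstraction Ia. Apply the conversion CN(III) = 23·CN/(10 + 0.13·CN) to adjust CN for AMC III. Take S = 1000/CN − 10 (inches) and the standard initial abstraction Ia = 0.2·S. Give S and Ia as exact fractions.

CN(III) from CN(II)=49: (23·49)/(10 + 0.13·49) = 112700/1637 ≈ 68.845
S = 1000/(112700/1637) − 10 = 5100/1127 in ≈ 4.525 in
Ia = 0.2S: 0.2·4.525 = 0.905 in (exactly 1020/1127)

S = 5100/1127 in ≈ 4.525 in; Ia = 1020/1127 in ≈ 0.905 in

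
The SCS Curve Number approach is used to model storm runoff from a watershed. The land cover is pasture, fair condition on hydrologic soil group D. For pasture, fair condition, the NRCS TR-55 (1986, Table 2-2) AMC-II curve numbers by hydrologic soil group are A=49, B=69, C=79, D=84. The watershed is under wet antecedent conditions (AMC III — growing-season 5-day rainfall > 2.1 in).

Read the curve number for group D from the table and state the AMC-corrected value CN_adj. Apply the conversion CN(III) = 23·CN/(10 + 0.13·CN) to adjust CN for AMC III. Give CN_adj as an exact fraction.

CN_adj = 48300/523 ≈ 92.352

NRCS table: pasture, fair condition, soil group D → CN(II) = 84
Adjust CN=84 to AMC III: 23·84/(10 + 0.13·84) → 1932 ÷ (523/25) = 48300/523 ≈ 92.352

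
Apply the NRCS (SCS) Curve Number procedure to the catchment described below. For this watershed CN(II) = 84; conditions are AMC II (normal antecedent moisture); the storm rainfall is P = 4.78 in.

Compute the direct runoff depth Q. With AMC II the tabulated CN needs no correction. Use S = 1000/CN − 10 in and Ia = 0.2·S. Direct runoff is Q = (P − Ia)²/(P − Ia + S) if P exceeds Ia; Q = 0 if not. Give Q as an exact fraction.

CN(II) = 84; AMC II needs no correction.
Retention S: 1000/CN − 10 with CN=84.000 → S = 40/21 ≈ 1.905 in
Ia = 0.2S: 0.2·1.905 = 0.381 in (exactly 8/21)
P − Ia = 4.780 − 0.381 = 4619/1050 ≈ 4.399 in (> 0, runoff occurs)
Q = (4619/1050)²/((4619/1050) + 40/21) = (21335161/1102500)/(6619/1050) = 21335161/6949950 in ≈ 3.070 in

Q = 21335161/6949950 in ≈ 3.070 in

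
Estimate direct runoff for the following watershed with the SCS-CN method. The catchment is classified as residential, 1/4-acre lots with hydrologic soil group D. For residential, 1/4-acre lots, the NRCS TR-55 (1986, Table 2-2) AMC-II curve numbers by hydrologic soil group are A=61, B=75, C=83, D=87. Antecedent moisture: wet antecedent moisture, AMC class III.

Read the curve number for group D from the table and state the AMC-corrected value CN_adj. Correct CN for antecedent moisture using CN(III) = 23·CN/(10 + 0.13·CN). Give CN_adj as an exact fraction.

NRCS table: residential, 1/4-acre lots, soil group D → CN(II) = 87
Wet (AMC III): CN(III) = 23·87/(10 + 0.13·87) = 2001/(2131/100) = 200100/2131 ≈ 93.900

CN_adj = 200100/2131 ≈ 93.900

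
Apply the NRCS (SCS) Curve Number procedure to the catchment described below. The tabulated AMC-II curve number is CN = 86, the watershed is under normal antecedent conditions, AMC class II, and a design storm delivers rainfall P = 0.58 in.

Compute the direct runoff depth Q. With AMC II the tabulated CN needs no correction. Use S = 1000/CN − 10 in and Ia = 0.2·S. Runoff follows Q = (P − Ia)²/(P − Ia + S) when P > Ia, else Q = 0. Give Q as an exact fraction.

AMC II — tabulated CN = 86 applies directly.
Max retention: S = 1000/86 − 10 = 70/43 in (≈ 1.628 in)
Ia = 0.2·(70/43) = 14/43 in ≈ 0.326 in
Since P=0.580 > Ia=0.326: effective rainfall P−Ia = 547/2150 in
Runoff Q = (P−Ia)²/(P−Ia+S) = (0.254)²/(0.254+1.628) = 299209/8701050 ≈ 0.034 in

Q = 299209/8701050 in ≈ 0.034 in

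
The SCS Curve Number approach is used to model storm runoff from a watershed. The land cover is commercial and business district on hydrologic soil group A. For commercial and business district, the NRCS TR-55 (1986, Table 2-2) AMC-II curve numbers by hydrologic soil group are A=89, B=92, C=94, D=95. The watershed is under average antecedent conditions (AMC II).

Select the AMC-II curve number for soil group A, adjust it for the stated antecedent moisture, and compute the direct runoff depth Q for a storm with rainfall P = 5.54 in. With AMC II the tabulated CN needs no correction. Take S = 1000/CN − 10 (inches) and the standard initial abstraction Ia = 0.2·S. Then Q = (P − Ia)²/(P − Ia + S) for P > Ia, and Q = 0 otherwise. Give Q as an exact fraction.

Q = 554743809/129285850 in ≈ 4.291 in

NRCS table: commercial and business district, soil group A → CN(II) = 89
CN(II) = 89; AMC II needs no correction.
Retention S: 1000/CN − 10 with CN=89.000 → S = 110/89 ≈ 1.236 in
Initial abstraction Ia = S/5 = (110/89)/5 = 22/89 ≈ 0.247 in
Excess rainfall: 5.540 − 0.247 = 5.293 in; P > Ia so Q > 0
Runoff Q = (P−Ia)²/(P−Ia+S) = (5.293)²/(5.293+1.236) = 554743809/129285850 ≈ 4.291 in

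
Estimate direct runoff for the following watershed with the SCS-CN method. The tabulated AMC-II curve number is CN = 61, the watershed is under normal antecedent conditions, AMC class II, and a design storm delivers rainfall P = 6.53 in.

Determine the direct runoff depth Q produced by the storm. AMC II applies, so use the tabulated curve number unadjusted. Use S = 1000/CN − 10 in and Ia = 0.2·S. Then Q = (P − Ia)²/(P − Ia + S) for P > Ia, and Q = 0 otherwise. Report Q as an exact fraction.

CN(II) = 61; AMC II needs no correction.
Max retention: S = 1000/61 − 10 = 390/61 in (≈ 6.393 in)
Initial abstraction Ia = S/5 = (390/61)/5 = 78/61 ≈ 1.279 in
Since P=6.530 > Ia=1.279: effective rainfall P−Ia = 32033/6100 in
Runoff Q = (P−Ia)²/(P−Ia+S) = (5.251)²/(5.251+6.393) = 1026113089/433301300 ≈ 2.368 in

Q = 1026113089/433301300 in ≈ 2.368 in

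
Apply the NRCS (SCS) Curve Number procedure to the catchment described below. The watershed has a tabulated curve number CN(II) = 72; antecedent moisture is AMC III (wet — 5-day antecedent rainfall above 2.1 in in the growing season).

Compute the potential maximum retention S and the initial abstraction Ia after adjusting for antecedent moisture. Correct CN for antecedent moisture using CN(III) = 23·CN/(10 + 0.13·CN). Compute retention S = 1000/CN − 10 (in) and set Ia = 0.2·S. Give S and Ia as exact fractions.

S = 350/207 in ≈ 1.691 in; Ia = 70/207 in ≈ 0.338 in

Wet (AMC III): CN(III) = 23·72/(10 + 0.13·72) = 1656/(484/25) = 10350/121 ≈ 85.537
S = 1000/(10350/121) − 10 = 350/207 in ≈ 1.691 in
Initial abstraction Ia = S/5 = (350/207)/5 = 70/207 ≈ 0.338 in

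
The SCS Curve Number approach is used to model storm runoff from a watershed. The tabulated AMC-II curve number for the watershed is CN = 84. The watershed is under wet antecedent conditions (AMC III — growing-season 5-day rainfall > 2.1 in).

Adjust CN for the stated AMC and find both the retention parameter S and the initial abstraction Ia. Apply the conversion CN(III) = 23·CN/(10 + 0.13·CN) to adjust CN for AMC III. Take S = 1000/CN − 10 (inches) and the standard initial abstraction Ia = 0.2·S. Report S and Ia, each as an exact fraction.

S = 400/483 in ≈ 0.828 in; Ia = 80/483 in ≈ 0.166 in

CN(III) from CN(II)=84: (23·84)/(10 + 0.13·84) = 48300/523 ≈ 92.352
Retention S: 1000/CN − 10 with CN=92.352 → S = 400/483 ≈ 0.828 in
Ia = 0.2S: 0.2·0.828 = 0.166 in (exactly 80/483)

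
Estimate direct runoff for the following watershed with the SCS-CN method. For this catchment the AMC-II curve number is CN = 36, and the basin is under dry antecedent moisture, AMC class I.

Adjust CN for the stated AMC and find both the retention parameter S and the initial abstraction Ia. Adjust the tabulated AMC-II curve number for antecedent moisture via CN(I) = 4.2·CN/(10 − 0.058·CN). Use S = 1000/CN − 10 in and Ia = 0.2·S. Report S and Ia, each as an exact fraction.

CN(I) from CN(II)=36: (4.2·36)/(10 − 0.058·36) = 18900/989 ≈ 19.110
Max retention: S = 1000/(18900/989) − 10 = 8000/189 in (≈ 42.328 in)
Initial abstraction Ia = S/5 = (8000/189)/5 = 1600/189 ≈ 8.466 in

S = 8000/189 in ≈ 42.328 in; Ia = 1600/189 in ≈ 8.466 in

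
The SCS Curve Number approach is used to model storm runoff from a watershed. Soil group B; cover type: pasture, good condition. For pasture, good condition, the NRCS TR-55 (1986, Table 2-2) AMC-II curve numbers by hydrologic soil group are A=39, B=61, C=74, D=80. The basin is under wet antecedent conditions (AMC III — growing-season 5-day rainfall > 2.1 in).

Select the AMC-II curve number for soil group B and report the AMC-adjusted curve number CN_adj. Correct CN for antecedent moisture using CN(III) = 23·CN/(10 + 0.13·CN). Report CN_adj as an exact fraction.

CN_adj = 140300/1793 ≈ 78.249

NRCS table: pasture, good condition, soil group B → CN(II) = 61
Adjust CN=61 to AMC III: 23·61/(10 + 0.13·61) → 1403 ÷ (1793/100) = 140300/1793 ≈ 78.249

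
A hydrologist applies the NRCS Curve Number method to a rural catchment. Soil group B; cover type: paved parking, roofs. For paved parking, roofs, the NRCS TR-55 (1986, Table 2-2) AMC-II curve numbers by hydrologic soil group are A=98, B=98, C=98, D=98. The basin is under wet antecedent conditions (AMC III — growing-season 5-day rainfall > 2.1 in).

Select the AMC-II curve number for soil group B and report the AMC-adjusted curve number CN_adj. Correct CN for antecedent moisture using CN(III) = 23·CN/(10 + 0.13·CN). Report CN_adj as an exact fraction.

CN_adj = 112700/1137 ≈ 99.120

NRCS table: paved parking, roofs, soil group B → CN(II) = 98
Wet (AMC III): CN(III) = 23·98/(10 + 0.13·98) = 2254/(1137/50) = 112700/1137 ≈ 99.120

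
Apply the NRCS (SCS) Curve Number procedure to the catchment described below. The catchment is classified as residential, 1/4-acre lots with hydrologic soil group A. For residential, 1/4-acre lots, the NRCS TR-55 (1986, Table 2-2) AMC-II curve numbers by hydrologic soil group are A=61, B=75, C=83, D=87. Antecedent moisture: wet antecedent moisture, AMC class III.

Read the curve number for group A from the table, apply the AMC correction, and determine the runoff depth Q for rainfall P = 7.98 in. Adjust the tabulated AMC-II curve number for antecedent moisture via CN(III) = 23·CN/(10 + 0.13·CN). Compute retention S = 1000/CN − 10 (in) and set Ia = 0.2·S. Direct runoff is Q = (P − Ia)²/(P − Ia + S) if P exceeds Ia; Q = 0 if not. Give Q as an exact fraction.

Q = 30136612801/5579239950 in ≈ 5.402 in

NRCS table: residential, 1/4-acre lots, soil group A → CN(II) = 61
Wet (AMC III): CN(III) = 23·61/(10 + 0.13·61) = 1403/(1793/100) = 140300/1793 ≈ 78.249
Retention S: 1000/CN − 10 with CN=78.249 → S = 3900/1403 ≈ 2.780 in
Initial abstraction Ia = S/5 = (3900/1403)/5 = 780/1403 ≈ 0.556 in
Since P=7.980 > Ia=0.556: effective rainfall P−Ia = 520797/70150 in
Runoff Q = (P−Ia)²/(P−Ia+S) = (7.424)²/(7.424+2.780) = 30136612801/5579239950 ≈ 5.402 in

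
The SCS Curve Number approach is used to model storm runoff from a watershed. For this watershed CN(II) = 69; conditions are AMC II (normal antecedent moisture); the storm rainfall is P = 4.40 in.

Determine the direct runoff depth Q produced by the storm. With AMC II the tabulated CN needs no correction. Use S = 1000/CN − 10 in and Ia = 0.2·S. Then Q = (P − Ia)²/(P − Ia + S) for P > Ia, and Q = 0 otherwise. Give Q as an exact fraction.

Average conditions: CN = 69 (no AMC adjustment).
Retention S: 1000/CN − 10 with CN=69.000 → S = 310/69 ≈ 4.493 in
Initial abstraction Ia = S/5 = (310/69)/5 = 62/69 ≈ 0.899 in
P − Ia = 4.400 − 0.899 = 1208/345 ≈ 3.501 in (> 0, runoff occurs)
Q: (1208/345)² ÷ (2758/345) = 729632/475755 in (≈ 1.534 in)

Q = 729632/475755 in ≈ 1.534 in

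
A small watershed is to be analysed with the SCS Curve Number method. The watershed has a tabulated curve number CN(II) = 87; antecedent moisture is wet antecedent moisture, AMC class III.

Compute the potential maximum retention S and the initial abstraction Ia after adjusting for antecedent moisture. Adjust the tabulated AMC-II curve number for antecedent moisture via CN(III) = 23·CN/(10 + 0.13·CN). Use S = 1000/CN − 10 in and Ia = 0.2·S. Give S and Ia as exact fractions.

S = 1300/2001 in ≈ 0.650 in; Ia = 260/2001 in ≈ 0.130 in

Adjust CN=87 to AMC III: 23·87/(10 + 0.13·87) → 2001 ÷ (2131/100) = 200100/2131 ≈ 93.900
Max retention: S = 1000/(200100/2131) − 10 = 1300/2001 in (≈ 0.650 in)
Ia = 0.2·(1300/2001) = 260/2001 in ≈ 0.130 in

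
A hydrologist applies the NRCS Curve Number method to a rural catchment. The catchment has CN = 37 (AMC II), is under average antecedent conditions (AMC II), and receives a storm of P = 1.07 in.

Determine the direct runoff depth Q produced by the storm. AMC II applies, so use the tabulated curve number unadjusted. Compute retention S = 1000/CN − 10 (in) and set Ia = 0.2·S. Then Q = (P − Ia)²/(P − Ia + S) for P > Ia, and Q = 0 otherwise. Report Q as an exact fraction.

AMC II — tabulated CN = 37 applies directly.
Max retention: S = 1000/37 − 10 = 630/37 in (≈ 17.027 in)
Initial abstraction Ia = S/5 = (630/37)/5 = 126/37 ≈ 3.405 in
P = 1.070 ≤ Ia = 3.405 in: entire storm abstracted, Q = 0.

Q = 0 in ≈ 0.000 in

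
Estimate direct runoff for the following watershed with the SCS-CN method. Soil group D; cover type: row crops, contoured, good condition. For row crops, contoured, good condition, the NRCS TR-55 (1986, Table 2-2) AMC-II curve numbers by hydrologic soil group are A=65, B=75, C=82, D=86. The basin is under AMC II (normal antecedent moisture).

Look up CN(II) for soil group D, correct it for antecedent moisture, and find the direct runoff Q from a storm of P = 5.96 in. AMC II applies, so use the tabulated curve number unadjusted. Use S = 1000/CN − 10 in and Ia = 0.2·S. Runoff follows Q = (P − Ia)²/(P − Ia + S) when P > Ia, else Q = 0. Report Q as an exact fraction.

Q = 36687249/8392525 in ≈ 4.371 in

NRCS table: row crops, contoured, good condition, soil group D → CN(II) = 86
AMC II — tabulated CN = 86 applies directly.
Retention S: 1000/CN − 10 with CN=86.000 → S = 70/43 ≈ 1.628 in
Ia = 0.2·(70/43) = 14/43 in ≈ 0.326 in
P − Ia = 5.960 − 0.326 = 6057/1075 ≈ 5.634 in (> 0, runoff occurs)
Runoff Q = (P−Ia)²/(P−Ia+S) = (5.634)²/(5.634+1.628) = 36687249/8392525 ≈ 4.371 in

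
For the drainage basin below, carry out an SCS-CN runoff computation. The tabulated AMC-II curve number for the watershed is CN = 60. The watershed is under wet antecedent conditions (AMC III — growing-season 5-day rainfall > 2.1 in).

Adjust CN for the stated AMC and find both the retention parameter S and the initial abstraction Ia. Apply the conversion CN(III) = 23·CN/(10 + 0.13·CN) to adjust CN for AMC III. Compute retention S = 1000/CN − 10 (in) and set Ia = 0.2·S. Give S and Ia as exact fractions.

Adjust CN=60 to AMC III: 23·60/(10 + 0.13·60) → 1380 ÷ (89/5) = 6900/89 ≈ 77.528
S = 1000/(6900/89) − 10 = 200/69 in ≈ 2.899 in
Ia = 0.2S: 0.2·2.899 = 0.580 in (exactly 40/69)

S = 200/69 in ≈ 2.899 in; Ia = 40/69 in ≈ 0.580 in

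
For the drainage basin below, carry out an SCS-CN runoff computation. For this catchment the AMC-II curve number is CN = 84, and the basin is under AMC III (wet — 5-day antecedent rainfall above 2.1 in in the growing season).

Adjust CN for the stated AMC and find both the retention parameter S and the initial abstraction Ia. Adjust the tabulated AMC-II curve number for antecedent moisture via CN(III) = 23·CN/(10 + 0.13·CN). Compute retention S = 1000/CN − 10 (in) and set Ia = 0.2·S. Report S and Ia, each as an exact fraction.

CN(III) from CN(II)=84: (23·84)/(10 + 0.13·84) = 48300/523 ≈ 92.352
Max retention: S = 1000/(48300/523) − 10 = 400/483 in (≈ 0.828 in)
Initial abstraction Ia = S/5 = (400/483)/5 = 80/483 ≈ 0.166 in

S = 400/483 in ≈ 0.828 in; Ia = 80/483 in ≈ 0.166 in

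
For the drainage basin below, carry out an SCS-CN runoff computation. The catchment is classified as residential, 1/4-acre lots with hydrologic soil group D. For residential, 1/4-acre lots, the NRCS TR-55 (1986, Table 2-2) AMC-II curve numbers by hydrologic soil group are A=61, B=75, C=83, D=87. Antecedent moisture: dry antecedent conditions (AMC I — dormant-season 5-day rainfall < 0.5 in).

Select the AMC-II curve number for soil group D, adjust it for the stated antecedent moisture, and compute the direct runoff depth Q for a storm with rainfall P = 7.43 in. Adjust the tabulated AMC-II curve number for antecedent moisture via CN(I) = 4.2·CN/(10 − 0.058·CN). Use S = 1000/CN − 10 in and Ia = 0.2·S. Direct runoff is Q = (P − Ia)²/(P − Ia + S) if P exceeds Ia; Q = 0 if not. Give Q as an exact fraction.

Q = 1506660506521/343012124700 in ≈ 4.392 in

NRCS table: residential, 1/4-acre lots, soil group D → CN(II) = 87
CN(I) from CN(II)=87: (4.2·87)/(10 − 0.058·87) = 182700/2477 ≈ 73.759
S = 1000/(182700/2477) − 10 = 6500/1827 in ≈ 3.558 in
Ia = 0.2S: 0.2·3.558 = 0.712 in (exactly 1300/1827)
Excess rainfall: 7.430 − 0.712 = 6.718 in; P > Ia so Q > 0
Q = (1227461/182700)²/((1227461/182700) + 6500/1827) = (1506660506521/33379290000)/(1877461/182700) = 1506660506521/343012124700 in ≈ 4.392 in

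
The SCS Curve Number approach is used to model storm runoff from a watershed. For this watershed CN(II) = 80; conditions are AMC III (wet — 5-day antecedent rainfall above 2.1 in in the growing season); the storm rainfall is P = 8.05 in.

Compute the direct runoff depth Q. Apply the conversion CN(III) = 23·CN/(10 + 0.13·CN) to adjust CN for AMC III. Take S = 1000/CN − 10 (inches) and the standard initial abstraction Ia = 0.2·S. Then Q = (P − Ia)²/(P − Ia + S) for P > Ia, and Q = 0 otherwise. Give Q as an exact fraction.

Q = 12981609/1887380 in ≈ 6.878 in

CN(III) from CN(II)=80: (23·80)/(10 + 0.13·80) = 4600/51 ≈ 90.196
Max retention: S = 1000/(4600/51) − 10 = 25/23 in (≈ 1.087 in)
Ia = 0.2S: 0.2·1.087 = 0.217 in (exactly 5/23)
P − Ia = 8.050 − 0.217 = 3603/460 ≈ 7.833 in (> 0, runoff occurs)
Q: (3603/460)² ÷ (4103/460) = 12981609/1887380 in (≈ 6.878 in)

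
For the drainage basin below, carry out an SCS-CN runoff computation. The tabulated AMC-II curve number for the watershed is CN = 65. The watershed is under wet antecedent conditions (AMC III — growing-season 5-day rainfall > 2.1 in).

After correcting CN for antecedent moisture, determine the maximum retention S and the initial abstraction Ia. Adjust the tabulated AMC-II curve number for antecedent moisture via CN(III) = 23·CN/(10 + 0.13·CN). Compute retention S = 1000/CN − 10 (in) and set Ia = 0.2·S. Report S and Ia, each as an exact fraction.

Wet (AMC III): CN(III) = 23·65/(10 + 0.13·65) = 1495/(369/20) = 29900/369 ≈ 81.030
S = 1000/(29900/369) − 10 = 700/299 in ≈ 2.341 in
Ia = 0.2S: 0.2·2.341 = 0.468 in (exactly 140/299)

S = 700/299 in ≈ 2.341 in; Ia = 140/299 in ≈ 0.468 in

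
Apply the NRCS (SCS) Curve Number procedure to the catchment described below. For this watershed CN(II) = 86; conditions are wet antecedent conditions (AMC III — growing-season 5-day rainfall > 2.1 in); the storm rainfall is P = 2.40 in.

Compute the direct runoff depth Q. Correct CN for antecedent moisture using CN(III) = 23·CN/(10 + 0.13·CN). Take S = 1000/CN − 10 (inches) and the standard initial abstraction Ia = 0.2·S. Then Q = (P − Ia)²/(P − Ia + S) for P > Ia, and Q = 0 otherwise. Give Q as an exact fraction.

Wet (AMC III): CN(III) = 23·86/(10 + 0.13·86) = 1978/(1059/50) = 98900/1059 ≈ 93.390
Max retention: S = 1000/(98900/1059) − 10 = 700/989 in (≈ 0.708 in)
Ia = 0.2S: 0.2·0.708 = 0.142 in (exactly 140/989)
P − Ia = 2.400 − 0.142 = 11168/4945 ≈ 2.258 in (> 0, runoff occurs)
Q = (11168/4945)²/((11168/4945) + 700/989) = (124724224/24453025)/(14668/4945) = 31181056/18133315 in ≈ 1.720 in

Q = 31181056/18133315 in ≈ 1.720 in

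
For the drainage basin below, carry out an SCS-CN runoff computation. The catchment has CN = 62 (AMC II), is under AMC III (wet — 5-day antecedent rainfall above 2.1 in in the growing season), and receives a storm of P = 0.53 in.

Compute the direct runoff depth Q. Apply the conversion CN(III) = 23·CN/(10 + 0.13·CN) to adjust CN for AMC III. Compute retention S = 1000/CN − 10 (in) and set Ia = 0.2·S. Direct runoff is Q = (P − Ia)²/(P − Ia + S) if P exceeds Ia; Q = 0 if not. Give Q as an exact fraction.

Q = 0 in ≈ 0.000 in

Wet (AMC III): CN(III) = 23·62/(10 + 0.13·62) = 1426/(903/50) = 71300/903 ≈ 78.959
S = 1000/(71300/903) − 10 = 1900/713 in ≈ 2.665 in
Ia = 0.2S: 0.2·2.665 = 0.533 in (exactly 380/713)
P = 0.530 ≤ Ia = 0.533 in: entire storm abstracted, Q = 0.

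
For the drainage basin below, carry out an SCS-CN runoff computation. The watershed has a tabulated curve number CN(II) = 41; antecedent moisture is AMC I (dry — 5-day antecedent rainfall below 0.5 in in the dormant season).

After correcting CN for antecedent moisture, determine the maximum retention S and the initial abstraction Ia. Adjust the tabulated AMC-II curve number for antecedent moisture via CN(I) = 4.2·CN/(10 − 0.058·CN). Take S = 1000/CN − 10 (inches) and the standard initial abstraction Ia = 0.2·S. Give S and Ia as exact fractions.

S = 29500/861 in ≈ 34.262 in; Ia = 5900/861 in ≈ 6.852 in

Adjust CN=41 to AMC I: 4.2·41/(10 − 0.058·41) → (861/5) ÷ (3811/500) = 86100/3811 ≈ 22.592
Retention S: 1000/CN − 10 with CN=22.592 → S = 29500/861 ≈ 34.262 in
Ia = 0.2·(29500/861) = 5900/861 in ≈ 6.852 in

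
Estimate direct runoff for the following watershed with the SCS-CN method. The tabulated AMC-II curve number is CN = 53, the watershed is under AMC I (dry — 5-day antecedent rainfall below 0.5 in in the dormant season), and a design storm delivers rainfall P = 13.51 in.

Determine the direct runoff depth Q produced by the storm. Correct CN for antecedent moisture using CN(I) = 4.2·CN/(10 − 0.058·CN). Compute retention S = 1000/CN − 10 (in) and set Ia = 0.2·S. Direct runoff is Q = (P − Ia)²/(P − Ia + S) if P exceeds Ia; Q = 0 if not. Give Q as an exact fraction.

Q = 1068459197569/376601691900 in ≈ 2.837 in

CN(I) from CN(II)=53: (4.2·53)/(10 − 0.058·53) = 111300/3463 ≈ 32.140
Max retention: S = 1000/(111300/3463) − 10 = 23500/1113 in (≈ 21.114 in)
Ia = 0.2·(23500/1113) = 4700/1113 in ≈ 4.223 in
Since P=13.510 > Ia=4.223: effective rainfall P−Ia = 1033663/111300 in
Q: (1033663/111300)² ÷ (3383663/111300) = 1068459197569/376601691900 in (≈ 2.837 in)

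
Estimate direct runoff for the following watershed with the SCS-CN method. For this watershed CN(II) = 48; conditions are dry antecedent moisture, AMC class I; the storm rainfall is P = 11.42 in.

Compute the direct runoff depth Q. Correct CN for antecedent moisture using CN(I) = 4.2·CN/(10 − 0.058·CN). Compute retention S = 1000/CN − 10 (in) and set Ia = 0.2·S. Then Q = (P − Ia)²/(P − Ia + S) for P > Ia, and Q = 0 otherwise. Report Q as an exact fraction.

CN(I) from CN(II)=48: (4.2·48)/(10 − 0.058·48) = 12600/451 ≈ 27.938
Retention S: 1000/CN − 10 with CN=27.938 → S = 1625/63 ≈ 25.794 in
Initial abstraction Ia = S/5 = (1625/63)/5 = 325/63 ≈ 5.159 in
Excess rainfall: 11.420 − 5.159 = 6.261 in; P > Ia so Q > 0
Q = (19723/3150)²/((19723/3150) + 1625/63) = (388996729/9922500)/(100973/3150) = 388996729/318064950 in ≈ 1.223 in

Q = 388996729/318064950 in ≈ 1.223 in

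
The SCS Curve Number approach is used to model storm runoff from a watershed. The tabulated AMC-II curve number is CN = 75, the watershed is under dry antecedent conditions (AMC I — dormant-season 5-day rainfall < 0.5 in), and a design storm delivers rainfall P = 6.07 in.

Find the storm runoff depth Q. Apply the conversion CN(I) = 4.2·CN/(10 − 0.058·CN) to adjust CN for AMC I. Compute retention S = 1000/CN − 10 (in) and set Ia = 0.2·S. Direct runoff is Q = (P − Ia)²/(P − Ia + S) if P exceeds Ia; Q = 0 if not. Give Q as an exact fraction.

CN(I) from CN(II)=75: (4.2·75)/(10 − 0.058·75) = 6300/113 ≈ 55.752
Retention S: 1000/CN − 10 with CN=55.752 → S = 500/63 ≈ 7.937 in
Initial abstraction Ia = S/5 = (500/63)/5 = 100/63 ≈ 1.587 in
Since P=6.070 > Ia=1.587: effective rainfall P−Ia = 28241/6300 in
Runoff Q = (P−Ia)²/(P−Ia+S) = (4.483)²/(4.483+7.937) = 797554081/492918300 ≈ 1.618 in

Q = 797554081/492918300 in ≈ 1.618 in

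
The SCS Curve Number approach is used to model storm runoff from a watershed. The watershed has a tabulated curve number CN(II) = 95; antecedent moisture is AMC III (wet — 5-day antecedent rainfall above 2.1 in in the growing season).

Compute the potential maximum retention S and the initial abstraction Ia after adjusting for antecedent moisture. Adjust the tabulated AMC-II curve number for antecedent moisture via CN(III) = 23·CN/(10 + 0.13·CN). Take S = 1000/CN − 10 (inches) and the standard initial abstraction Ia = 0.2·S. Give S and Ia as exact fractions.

Adjust CN=95 to AMC III: 23·95/(10 + 0.13·95) → 2185 ÷ (447/20) = 43700/447 ≈ 97.763
Max retention: S = 1000/(43700/447) − 10 = 100/437 in (≈ 0.229 in)
Ia = 0.2S: 0.2·0.229 = 0.046 in (exactly 20/437)

S = 100/437 in ≈ 0.229 in; Ia = 20/437 in ≈ 0.046 in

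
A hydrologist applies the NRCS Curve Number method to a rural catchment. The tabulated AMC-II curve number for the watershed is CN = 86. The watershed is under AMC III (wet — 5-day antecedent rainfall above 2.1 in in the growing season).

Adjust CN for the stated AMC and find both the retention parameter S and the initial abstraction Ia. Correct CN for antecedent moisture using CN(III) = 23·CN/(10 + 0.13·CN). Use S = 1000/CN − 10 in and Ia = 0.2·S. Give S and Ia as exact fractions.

Adjust CN=86 to AMC III: 23·86/(10 + 0.13·86) → 1978 ÷ (1059/50) = 98900/1059 ≈ 93.390
Retention S: 1000/CN − 10 with CN=93.390 → S = 700/989 ≈ 0.708 in
Initial abstraction Ia = S/5 = (700/989)/5 = 140/989 ≈ 0.142 in

S = 700/989 in ≈ 0.708 in; Ia = 140/989 in ≈ 0.142 in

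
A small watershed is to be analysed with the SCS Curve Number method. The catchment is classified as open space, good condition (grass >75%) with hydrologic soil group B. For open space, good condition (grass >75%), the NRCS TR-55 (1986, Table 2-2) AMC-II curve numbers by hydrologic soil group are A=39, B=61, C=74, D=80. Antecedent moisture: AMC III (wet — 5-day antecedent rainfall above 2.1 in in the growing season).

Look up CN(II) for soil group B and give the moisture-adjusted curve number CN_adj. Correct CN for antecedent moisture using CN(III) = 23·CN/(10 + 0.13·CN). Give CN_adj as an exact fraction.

NRCS table: open space, good condition (grass >75%), soil group B → CN(II) = 61
Adjust CN=61 to AMC III: 23·61/(10 + 0.13·61) → 1403 ÷ (1793/100) = 140300/1793 ≈ 78.249

CN_adj = 140300/1793 ≈ 78.249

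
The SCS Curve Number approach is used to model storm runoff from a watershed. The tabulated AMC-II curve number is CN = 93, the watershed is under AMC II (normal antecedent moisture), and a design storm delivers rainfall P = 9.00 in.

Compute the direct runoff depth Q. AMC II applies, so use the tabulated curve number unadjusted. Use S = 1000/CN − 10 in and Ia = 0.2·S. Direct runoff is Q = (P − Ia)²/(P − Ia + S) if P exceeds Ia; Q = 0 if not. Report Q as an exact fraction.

Q = 677329/83049 in ≈ 8.156 in

CN(II) = 93; AMC II needs no correction.
Retention S: 1000/CN − 10 with CN=93.000 → S = 70/93 ≈ 0.753 in
Ia = 0.2·(70/93) = 14/93 in ≈ 0.151 in
Since P=9.000 > Ia=0.151: effective rainfall P−Ia = 823/93 in
Q = (823/93)²/((823/93) + 70/93) = (677329/8649)/(893/93) = 677329/83049 in ≈ 8.156 in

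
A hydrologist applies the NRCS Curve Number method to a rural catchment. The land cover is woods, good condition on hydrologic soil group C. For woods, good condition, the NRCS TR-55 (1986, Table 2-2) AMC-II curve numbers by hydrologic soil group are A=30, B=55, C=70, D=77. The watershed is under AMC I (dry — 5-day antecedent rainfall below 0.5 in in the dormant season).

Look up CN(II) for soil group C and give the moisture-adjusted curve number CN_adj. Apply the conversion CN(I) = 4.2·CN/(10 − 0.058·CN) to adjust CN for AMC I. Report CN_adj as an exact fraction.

CN_adj = 4900/99 ≈ 49.495

NRCS table: woods, good condition, soil group C → CN(II) = 70
Dry (AMC I): CN(I) = 4.2·70/(10 − 0.058·70) = 294/(297/50) = 4900/99 ≈ 49.495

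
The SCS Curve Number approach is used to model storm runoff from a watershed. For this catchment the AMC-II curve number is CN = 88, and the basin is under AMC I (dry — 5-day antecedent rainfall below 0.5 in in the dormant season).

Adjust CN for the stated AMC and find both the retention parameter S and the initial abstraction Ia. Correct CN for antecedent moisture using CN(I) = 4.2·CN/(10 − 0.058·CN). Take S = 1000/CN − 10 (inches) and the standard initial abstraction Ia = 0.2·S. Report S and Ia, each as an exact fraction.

Adjust CN=88 to AMC I: 4.2·88/(10 − 0.058·88) → (1848/5) ÷ (612/125) = 3850/51 ≈ 75.490
Retention S: 1000/CN − 10 with CN=75.490 → S = 250/77 ≈ 3.247 in
Ia = 0.2S: 0.2·3.247 = 0.649 in (exactly 50/77)

S = 250/77 in ≈ 3.247 in; Ia = 50/77 in ≈ 0.649 in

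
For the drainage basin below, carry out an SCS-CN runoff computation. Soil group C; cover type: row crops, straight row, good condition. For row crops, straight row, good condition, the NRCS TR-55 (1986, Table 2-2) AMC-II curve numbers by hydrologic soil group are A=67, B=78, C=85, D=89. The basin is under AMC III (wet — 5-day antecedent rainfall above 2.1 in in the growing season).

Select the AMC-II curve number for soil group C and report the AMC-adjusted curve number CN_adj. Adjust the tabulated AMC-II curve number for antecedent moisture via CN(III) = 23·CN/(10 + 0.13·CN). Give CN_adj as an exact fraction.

CN_adj = 39100/421 ≈ 92.874

NRCS table: row crops, straight row, good condition, soil group C → CN(II) = 85
CN(III) from CN(II)=85: (23·85)/(10 + 0.13·85) = 39100/421 ≈ 92.874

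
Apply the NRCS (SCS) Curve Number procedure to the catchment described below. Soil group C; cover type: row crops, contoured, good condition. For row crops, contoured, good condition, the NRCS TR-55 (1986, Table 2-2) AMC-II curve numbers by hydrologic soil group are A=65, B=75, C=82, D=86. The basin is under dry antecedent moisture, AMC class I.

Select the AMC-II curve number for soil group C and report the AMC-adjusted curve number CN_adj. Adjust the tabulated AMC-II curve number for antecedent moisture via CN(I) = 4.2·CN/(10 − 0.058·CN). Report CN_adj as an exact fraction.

NRCS table: row crops, contoured, good condition, soil group C → CN(II) = 82
Dry (AMC I): CN(I) = 4.2·82/(10 − 0.058·82) = (1722/5)/(1311/250) = 28700/437 ≈ 65.675

CN_adj = 28700/437 ≈ 65.675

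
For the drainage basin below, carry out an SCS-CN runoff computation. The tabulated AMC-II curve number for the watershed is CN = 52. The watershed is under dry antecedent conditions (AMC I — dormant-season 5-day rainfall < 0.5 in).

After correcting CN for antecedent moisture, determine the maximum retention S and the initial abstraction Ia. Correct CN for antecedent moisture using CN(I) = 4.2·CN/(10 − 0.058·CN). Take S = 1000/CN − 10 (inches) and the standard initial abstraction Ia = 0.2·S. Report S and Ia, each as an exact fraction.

Adjust CN=52 to AMC I: 4.2·52/(10 − 0.058·52) → (1092/5) ÷ (873/125) = 9100/291 ≈ 31.271
Max retention: S = 1000/(9100/291) − 10 = 2000/91 in (≈ 21.978 in)
Initial abstraction Ia = S/5 = (2000/91)/5 = 400/91 ≈ 4.396 in

S = 2000/91 in ≈ 21.978 in; Ia = 400/91 in ≈ 4.396 in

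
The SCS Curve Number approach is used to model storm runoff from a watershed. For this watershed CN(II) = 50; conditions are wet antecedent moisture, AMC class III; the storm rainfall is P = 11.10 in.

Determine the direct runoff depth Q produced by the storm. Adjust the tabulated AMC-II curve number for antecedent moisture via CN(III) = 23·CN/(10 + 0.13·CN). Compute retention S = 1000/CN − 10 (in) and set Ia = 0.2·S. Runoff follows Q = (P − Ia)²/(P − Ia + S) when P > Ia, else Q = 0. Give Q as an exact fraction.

Adjust CN=50 to AMC III: 23·50/(10 + 0.13·50) → 1150 ÷ (33/2) = 2300/33 ≈ 69.697
Retention S: 1000/CN − 10 with CN=69.697 → S = 100/23 ≈ 4.348 in
Ia = 0.2·(100/23) = 20/23 in ≈ 0.870 in
Since P=11.100 > Ia=0.870: effective rainfall P−Ia = 2353/230 in
Runoff Q = (P−Ia)²/(P−Ia+S) = (10.230)²/(10.230+4.348) = 5536609/771190 ≈ 7.179 in

Q = 5536609/771190 in ≈ 7.179 in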